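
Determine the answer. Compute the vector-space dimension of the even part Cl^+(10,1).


Even subalgebra dimension = 2^(n-1)
n = 10 + 1 = 11
2^(11 - 1) = 2^10 = 1024
Verification: sum of C(11,k) for even k = 1 + 55 + 330 + 462 + 165 + 11 = 1024
Result = 1024


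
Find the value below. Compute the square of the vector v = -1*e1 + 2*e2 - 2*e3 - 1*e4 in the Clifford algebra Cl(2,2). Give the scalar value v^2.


v^2 = sum of c_i^2 * e_i^2
Positive signature terms (e_i^2 = +1): (-1)^2 + 2^2 = 5
Negative signature terms (e_j^2 = -1): (-2)^2 + (-1)^2 = 5
v^2 = 5 - 5 = 0


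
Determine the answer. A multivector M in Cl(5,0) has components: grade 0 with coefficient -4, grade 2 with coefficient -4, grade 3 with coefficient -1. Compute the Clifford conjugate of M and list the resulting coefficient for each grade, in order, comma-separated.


Clifford conjugate sign for grade k: (-1)^(k(k+1)/2)
Grade 0: (-1)^(0*1/2) = (-1)^0 = 1, coeff -4 -> -4
Grade 2: (-1)^(2*3/2) = (-1)^3 = -1, coeff -4 -> 4
Grade 3: (-1)^(3*4/2) = (-1)^6 = 1, coeff -1 -> -1
Conjugated coefficients: -4, 4, -1


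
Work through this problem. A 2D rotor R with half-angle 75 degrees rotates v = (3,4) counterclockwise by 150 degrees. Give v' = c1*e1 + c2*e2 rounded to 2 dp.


Rotor R = cos(75deg) - sin(75deg)*e12
Rotation angle theta = 2 * 75 = 150 degrees
v' = R*v*~R rotates v by theta.
cos(150deg) = -0.8660, sin(150deg) = 0.5000
v'_1 = 3*cos(150deg) - 4*sin(150deg)
= 3*(-0.8660) - 4*0.5000
= -4.60
v'_2 = 3*sin(150deg) + 4*cos(150deg)
= 3*0.5000 + 4*(-0.8660)
= -1.96
v' = -4.60*e1 - 1.96*e2


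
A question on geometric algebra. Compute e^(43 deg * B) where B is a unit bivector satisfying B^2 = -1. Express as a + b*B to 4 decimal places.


For a unit bivector B with B^2 = -1, the exponential series gives
e^(theta*B) = cos(theta) + sin(theta)*B (the GA analogue of Euler's formula).
theta = 43 degrees = 0.750492 rad
cos(43 deg) = 0.7314
sin(43 deg) = 0.6820
exp(theta*B) = 0.7314 + 0.6820*B


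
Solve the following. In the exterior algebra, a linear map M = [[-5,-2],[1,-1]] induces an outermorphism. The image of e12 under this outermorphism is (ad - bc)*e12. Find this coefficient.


The outermorphism of a linear map f sends e1^e2 to f(e1)^f(e2).
f(e1) = -5*e1 + 1*e2
f(e2) = -2*e1 - 1*e2
f(e1) ^ f(e2) = (-5*e1 + 1*e2) ^ (-2*e1 - 1*e2)
= (-5)*(-1)*e12 + 1*(-2)*e21
= (5 - (-2))*e12
= 7*e12
Coefficient = 7


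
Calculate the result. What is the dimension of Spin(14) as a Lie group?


Spin(n) double-covers SO(n); both have Lie algebra so(n) of dimension n(n-1)/2.
n = 14
n(n-1) = 14 * 13 = 182
dim Spin(14) = 182/2 = 91


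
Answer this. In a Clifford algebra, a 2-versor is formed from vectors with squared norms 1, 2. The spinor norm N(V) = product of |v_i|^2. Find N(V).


Spinor norm N(V) = |v1|^2 * |v2|^2 * ... * |v2|^2
= 1 * 2
Running product: 1, 2
N(V) = 2


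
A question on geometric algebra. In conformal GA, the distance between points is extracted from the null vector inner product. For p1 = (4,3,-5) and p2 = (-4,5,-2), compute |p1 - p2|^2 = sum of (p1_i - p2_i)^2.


p1 - p2 = (8, -2, -3)
|p1 - p2|^2 = 8^2 + (-2)^2 + (-3)^2
= 64 + 4 + 9
= 77


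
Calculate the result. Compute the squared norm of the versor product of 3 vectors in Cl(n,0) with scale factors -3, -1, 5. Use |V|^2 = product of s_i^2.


Each vector v_i has |v_i|^2 = s_i^2
Squared scales: (-3)^2 = 9, (-1)^2 = 1, 5^2 = 25
|V|^2 = 9 * 1 * 25
= 225


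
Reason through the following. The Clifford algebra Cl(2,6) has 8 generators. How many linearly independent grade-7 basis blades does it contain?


Number of grade-k basis blades in Cl(p,q) with n = p + q is C(n, k).
n = 2 + 6 = 8
C(8, 7) = 8! / (7! * 1!)
= 40320 / (5040 * 1)
= 8


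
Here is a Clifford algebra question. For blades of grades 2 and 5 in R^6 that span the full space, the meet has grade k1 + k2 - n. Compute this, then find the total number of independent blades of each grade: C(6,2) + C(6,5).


Meet grade = grade(A) + grade(B) - n
= 2 + 5 - 6 = 1
C(6,2) = 15
C(6,5) = 6
dim_A + dim_B = 15 + 6 = 21


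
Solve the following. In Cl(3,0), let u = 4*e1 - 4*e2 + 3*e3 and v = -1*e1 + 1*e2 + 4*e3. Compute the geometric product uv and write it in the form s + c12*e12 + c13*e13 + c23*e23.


In Cl(3,0): e_i^2 = 1, e_ie_j = -e_je_i for i != j.
Scalar part = u . v = 4*(-1) + (-4)*1 + 3*4
= -4 + (-4) + 12 = 4
e12 coeff = 4*1 - (-4)*(-1) = 4 - 4 = 0
e13 coeff = 4*4 - 3*(-1) = 16 - (-3) = 19
e23 coeff = (-4)*4 - 3*1 = -16 - 3 = -19
uv = 4 + 0*e12 + 19*e13 - 19*e23


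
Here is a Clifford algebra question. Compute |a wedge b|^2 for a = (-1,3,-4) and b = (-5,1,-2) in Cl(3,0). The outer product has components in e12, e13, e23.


a wedge b = (a1*b2 - a2*b1)*e12 + (a1*b3 - a3*b1)*e13 + (a2*b3 - a3*b2)*e23
e12 coeff: (-1)*1 - 3*(-5) = -1 - (-15) = 14
e13 coeff: (-1)*(-2) - (-4)*(-5) = 2 - 20 = -18
e23 coeff: 3*(-2) - (-4)*1 = -6 - (-4) = -2
|a wedge b|^2 = 14^2 + (-18)^2 + (-2)^2
= 196 + 324 + 4
= 524


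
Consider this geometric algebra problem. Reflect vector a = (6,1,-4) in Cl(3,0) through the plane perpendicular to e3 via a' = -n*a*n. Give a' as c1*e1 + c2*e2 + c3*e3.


Reflection formula: a' = -n*a*n, with n = e3 (unit vector, n^2 = 1).
For reflection through hyperplane perp to e3:
The component along e3 flips sign, others stay.
a = (6, 1, -4)
a' = (6, 1, 4)
a' = 6*e1 + 1*e2 + 4*e3


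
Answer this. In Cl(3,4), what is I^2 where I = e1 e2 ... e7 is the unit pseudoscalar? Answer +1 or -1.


The pseudoscalar I = e1...e_n (product of all n generators) of Cl(p,q) satisfies I^2 = (-1)^(q + n(n-1)/2).
p = 3, q = 4, n = p + q = 7
n(n-1)/2 = 7 * 6 / 2 = 21
Exponent = q + n(n-1)/2 = 4 + 21 = 25
I^2 = (-1)^25 = -1


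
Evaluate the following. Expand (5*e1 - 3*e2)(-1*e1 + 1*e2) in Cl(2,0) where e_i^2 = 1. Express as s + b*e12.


Expand: (5*e1 - 3*e2)(-1*e1 + 1*e2)
= 5*(-1)*e1e1 + 5*1*e1e2 + (-3)*(-1)*e2e1 + (-3)*1*e2e2
Using e1^2 = e2^2 = 1, e2e1 = -e1e2:
Scalar part s = 5*(-1) + (-3)*1 = -5 + (-3) = -8
Bivector part b = 5*1 - (-3)*(-1) = 5 - 3 = 2
uv = -8 + 2*e12


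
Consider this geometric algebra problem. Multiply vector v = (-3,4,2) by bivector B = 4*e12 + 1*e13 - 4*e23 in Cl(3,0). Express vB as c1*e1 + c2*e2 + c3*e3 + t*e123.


vB has grade-1 (vector) and grade-3 (trivector) parts: vB = (v _| B) + (v ^ B).
Vector part <vB>_1:
  e1: -v2*b12 - v3*b13 = -(4)*(4) - (2)*(1) = -18
  e2: v1*b12 - v3*b23 = (-3)*(4) - (2)*(-4) = -4
  e3: v1*b13 + v2*b23 = (-3)*(1) + (4)*(-4) = -19
Trivector part <vB>_3:
  e123: v1*b23 - v2*b13 + v3*b12 = (-3)*(-4) - (4)*(1) + (2)*(4) = 16
vB = -18*e1 - 4*e2 - 19*e3 + 16*e123


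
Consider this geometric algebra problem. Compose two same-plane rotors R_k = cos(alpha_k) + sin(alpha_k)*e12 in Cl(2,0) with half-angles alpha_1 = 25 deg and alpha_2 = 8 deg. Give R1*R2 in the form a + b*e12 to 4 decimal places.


Same-plane rotors commute and their half-angles add:
R1*R2 = cos(a1 + a2) + sin(a1 + a2)*e12.
a1 + a2 = 25 + 8 = 33 deg
cos(33 deg) = 0.8387
sin(33 deg) = 0.5446
R1*R2 = 0.8387 + 0.5446*e12


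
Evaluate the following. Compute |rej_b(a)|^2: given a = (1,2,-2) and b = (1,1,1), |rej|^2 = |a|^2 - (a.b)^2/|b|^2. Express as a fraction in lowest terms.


|a|^2 = 1^2 + 2^2 + (-2)^2 = 9
|b|^2 = 1^2 + 1^2 + 1^2 = 3
a . b = 1*1 + 2*1 + (-2)*1 = 1
(a.b)^2 = 1^2 = 1
|rej|^2 = 9 - 1/3
= (27 - 1)/3
= 26/3
In lowest terms: 26/3


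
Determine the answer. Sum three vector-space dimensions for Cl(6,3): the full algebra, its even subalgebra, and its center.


n = 6 + 3 = 9
Total dim = 2^9 = 512
Even subalgebra dim = 2^8 = 256
n is odd, so center dim = 2
Sum = 512 + 256 + 2 = 770


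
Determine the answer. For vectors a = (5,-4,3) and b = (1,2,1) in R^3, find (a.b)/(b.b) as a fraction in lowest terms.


Projection coefficient = (a . b) / (b . b)
a . b = 5*1 + (-4)*2 + 3*1
= 5 + (-8) + 3 = 0
b . b = 1^2 + 2^2 + 1^2
= 1 + 4 + 1 = 6
Coefficient = 0/6
In lowest terms: 0/1


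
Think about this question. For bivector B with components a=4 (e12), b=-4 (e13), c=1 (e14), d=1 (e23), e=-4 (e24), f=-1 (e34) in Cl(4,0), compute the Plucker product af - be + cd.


Plucker relation: af - be + cd
a*f = 4*(-1) = -4
b*e = (-4)*(-4) = 16
c*d = 1*1 = 1
af - be + cd = -4 - 16 + 1
= -19


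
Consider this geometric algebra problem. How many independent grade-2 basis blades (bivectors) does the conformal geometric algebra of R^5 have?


The conformal model of R^5 uses Cl(6,1) with m = 5 + 2 = 7 generators.
Number of grade-2 blades = C(m, 2) = C(7, 2)
= 7*6/2 = 21


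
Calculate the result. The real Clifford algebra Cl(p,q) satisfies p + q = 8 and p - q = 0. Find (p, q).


We need p + q = 8 and p - q = 0.
Adding: 2p = 8 + 0 = 8, so p = 4.
Then q = 8 - 4 = 4.
(p, q) = (4, 4)


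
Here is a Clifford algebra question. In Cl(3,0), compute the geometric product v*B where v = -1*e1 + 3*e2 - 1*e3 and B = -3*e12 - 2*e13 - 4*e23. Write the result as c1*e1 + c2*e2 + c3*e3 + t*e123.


vB has grade-1 (vector) and grade-3 (trivector) parts: vB = (v _| B) + (v ^ B).
Vector part <vB>_1:
  e1: -v2*b12 - v3*b13 = -(3)*(-3) - (-1)*(-2) = 7
  e2: v1*b12 - v3*b23 = (-1)*(-3) - (-1)*(-4) = -1
  e3: v1*b13 + v2*b23 = (-1)*(-2) + (3)*(-4) = -10
Trivector part <vB>_3:
  e123: v1*b23 - v2*b13 + v3*b12 = (-1)*(-4) - (3)*(-2) + (-1)*(-3) = 13
vB = 7*e1 - 1*e2 - 10*e3 + 13*e123


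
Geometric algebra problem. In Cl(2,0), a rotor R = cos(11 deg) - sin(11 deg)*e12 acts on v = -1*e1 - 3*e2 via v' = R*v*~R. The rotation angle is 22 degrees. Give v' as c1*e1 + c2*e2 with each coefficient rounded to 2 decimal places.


Rotor R = cos(11deg) - sin(11deg)*e12
Rotation angle theta = 2 * 11 = 22 degrees
v' = R*v*~R rotates v by theta.
cos(22deg) = 0.9272, sin(22deg) = 0.3746
v'_1 = -1*cos(22deg) - (-3)*sin(22deg)
= -1*0.9272 - (-3)*0.3746
= 0.20
v'_2 = -1*sin(22deg) + (-3)*cos(22deg)
= -1*0.3746 + (-3)*0.9272
= -3.16
v' = 0.20*e1 - 3.16*e2


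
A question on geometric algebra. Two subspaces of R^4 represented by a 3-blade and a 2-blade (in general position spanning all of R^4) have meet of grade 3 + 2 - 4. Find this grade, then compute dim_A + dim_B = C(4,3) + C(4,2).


Meet grade = grade(A) + grade(B) - n
= 3 + 2 - 4 = 1
C(4,3) = 4
C(4,2) = 6
dim_A + dim_B = 4 + 6 = 10


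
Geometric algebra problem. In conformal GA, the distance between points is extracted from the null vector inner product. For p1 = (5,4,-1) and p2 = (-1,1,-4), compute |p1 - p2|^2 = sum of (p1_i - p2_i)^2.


p1 - p2 = (6, 3, 3)
|p1 - p2|^2 = 6^2 + 3^2 + 3^2
= 36 + 9 + 9
= 54


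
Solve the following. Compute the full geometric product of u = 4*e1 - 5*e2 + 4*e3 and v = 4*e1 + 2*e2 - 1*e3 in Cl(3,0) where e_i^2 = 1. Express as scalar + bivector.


In Cl(3,0): e_i^2 = 1, e_ie_j = -e_je_i for i != j.
Scalar part = u . v = 4*4 + (-5)*2 + 4*(-1)
= 16 + (-10) + (-4) = 2
e12 coeff = 4*2 - (-5)*4 = 8 - (-20) = 28
e13 coeff = 4*(-1) - 4*4 = -4 - 16 = -20
e23 coeff = (-5)*(-1) - 4*2 = 5 - 8 = -3
uv = 2 + 28*e12 - 20*e13 - 3*e23


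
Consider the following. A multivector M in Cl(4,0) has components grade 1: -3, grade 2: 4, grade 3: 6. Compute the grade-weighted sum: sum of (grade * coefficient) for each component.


Grade-weighted sum = sum of grade_k * coefficient_k
1*(-3) = -3
2*4 = 8
3*6 = 18
Total = -3 + 8 + 18 = 23


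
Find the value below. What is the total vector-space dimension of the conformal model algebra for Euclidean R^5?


The conformal model of R^5 uses Cl(6,1): the 5 Euclidean generators plus two extra orthogonal generators e+ (e+^2 = +1) and e- (e-^2 = -1), from which the null vectors e0, einf are built.
Number of generators m = 5 + 2 = 7.
dim Cl(p,q) = 2^m = 2^7 = 128


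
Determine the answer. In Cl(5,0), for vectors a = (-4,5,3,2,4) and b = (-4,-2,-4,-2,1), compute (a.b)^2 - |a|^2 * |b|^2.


a . b = (-4)*(-4) + 5*(-2) + 3*(-4) + 2*(-2) + 4*1
= 16 + (-10) + (-12) + (-4) + 4 = -6
|a|^2 = (-4)^2 + 5^2 + 3^2 + 2^2 + 4^2 = 70
|b|^2 = (-4)^2 + (-2)^2 + (-4)^2 + (-2)^2 + 1^2 = 41
(a.b)^2 = (-6)^2 = 36
|a|^2 * |b|^2 = 70 * 41 = 2870
Result = 36 - 2870 = -2834


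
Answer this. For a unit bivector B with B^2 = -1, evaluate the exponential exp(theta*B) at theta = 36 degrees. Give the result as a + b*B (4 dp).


For a unit bivector B with B^2 = -1, the exponential series gives
e^(theta*B) = cos(theta) + sin(theta)*B (the GA analogue of Euler's formula).
theta = 36 degrees = 0.628319 rad
cos(36 deg) = 0.8090
sin(36 deg) = 0.5878
exp(theta*B) = 0.8090 + 0.5878*B


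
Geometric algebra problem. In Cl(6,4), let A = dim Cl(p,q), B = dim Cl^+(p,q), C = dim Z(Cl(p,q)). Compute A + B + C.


n = 6 + 4 = 10
Total dim = 2^10 = 1024
Even subalgebra dim = 2^9 = 512
n is even, so center dim = 1
Sum = 1024 + 512 + 1 = 1537


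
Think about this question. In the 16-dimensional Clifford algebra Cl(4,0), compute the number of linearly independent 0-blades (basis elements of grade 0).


Number of grade-k basis blades in Cl(p,q) with n = p + q is C(n, k).
n = 4 + 0 = 4
C(4, 0) = 4! / (0! * 4!)
= 24 / (1 * 24)
= 1


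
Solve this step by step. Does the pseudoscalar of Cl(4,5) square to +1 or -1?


The pseudoscalar I = e1...e_n (product of all n generators) of Cl(p,q) satisfies I^2 = (-1)^(q + n(n-1)/2).
p = 4, q = 5, n = p + q = 9
n(n-1)/2 = 9 * 8 / 2 = 36
Exponent = q + n(n-1)/2 = 5 + 36 = 41
I^2 = (-1)^41 = -1


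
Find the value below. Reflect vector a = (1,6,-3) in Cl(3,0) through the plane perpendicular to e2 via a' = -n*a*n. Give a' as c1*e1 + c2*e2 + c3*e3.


Reflection formula: a' = -n*a*n, with n = e2 (unit vector, n^2 = 1).
For reflection through hyperplane perp to e2:
The component along e2 flips sign, others stay.
a = (1, 6, -3)
a' = (1, -6, -3)
a' = 1*e1 - 6*e2 - 3*e3


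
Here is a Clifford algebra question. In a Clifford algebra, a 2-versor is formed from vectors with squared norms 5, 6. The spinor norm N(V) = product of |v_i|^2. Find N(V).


Spinor norm N(V) = |v1|^2 * |v2|^2 * ... * |v2|^2
= 5 * 6
Running product: 5, 30
N(V) = 30


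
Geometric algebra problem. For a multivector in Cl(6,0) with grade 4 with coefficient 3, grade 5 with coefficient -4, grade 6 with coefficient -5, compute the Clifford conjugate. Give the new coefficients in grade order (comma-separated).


Clifford conjugate sign for grade k: (-1)^(k(k+1)/2)
Grade 4: (-1)^(4*5/2) = (-1)^10 = 1, coeff 3 -> 3
Grade 5: (-1)^(5*6/2) = (-1)^15 = -1, coeff -4 -> 4
Grade 6: (-1)^(6*7/2) = (-1)^21 = -1, coeff -5 -> 5
Conjugated coefficients: 3, 4, 5


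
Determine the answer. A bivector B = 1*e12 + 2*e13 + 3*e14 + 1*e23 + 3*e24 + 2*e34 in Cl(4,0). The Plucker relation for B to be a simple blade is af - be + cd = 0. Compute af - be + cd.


Plucker relation: af - be + cd
a*f = 1*2 = 2
b*e = 2*3 = 6
c*d = 3*1 = 3
af - be + cd = 2 - 6 + 3
= -1


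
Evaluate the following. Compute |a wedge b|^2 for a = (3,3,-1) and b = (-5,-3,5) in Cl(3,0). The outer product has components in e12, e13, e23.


a wedge b = (a1*b2 - a2*b1)*e12 + (a1*b3 - a3*b1)*e13 + (a2*b3 - a3*b2)*e23
e12 coeff: 3*(-3) - 3*(-5) = -9 - (-15) = 6
e13 coeff: 3*5 - (-1)*(-5) = 15 - 5 = 10
e23 coeff: 3*5 - (-1)*(-3) = 15 - 3 = 12
|a wedge b|^2 = 6^2 + 10^2 + 12^2
= 36 + 100 + 144
= 280


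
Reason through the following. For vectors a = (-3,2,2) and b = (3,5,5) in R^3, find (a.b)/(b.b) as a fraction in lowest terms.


Projection coefficient = (a . b) / (b . b)
a . b = (-3)*3 + 2*5 + 2*5
= -9 + 10 + 10 = 11
b . b = 3^2 + 5^2 + 5^2
= 9 + 25 + 25 = 59
Coefficient = 11/59
In lowest terms: 11/59


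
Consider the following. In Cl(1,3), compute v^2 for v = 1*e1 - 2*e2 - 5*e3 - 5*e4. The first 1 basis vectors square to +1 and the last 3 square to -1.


v^2 = sum of c_i^2 * e_i^2
Positive signature terms (e_i^2 = +1): 1^2 = 1
Negative signature terms (e_j^2 = -1): (-2)^2 + (-5)^2 + (-5)^2 = 54
v^2 = 1 - 54 = -53


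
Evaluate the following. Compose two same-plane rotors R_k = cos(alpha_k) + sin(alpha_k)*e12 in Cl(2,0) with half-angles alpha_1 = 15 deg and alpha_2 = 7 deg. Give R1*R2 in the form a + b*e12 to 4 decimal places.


Same-plane rotors commute and their half-angles add:
R1*R2 = cos(a1 + a2) + sin(a1 + a2)*e12.
a1 + a2 = 15 + 7 = 22 deg
cos(22 deg) = 0.9272
sin(22 deg) = 0.3746
R1*R2 = 0.9272 + 0.3746*e12


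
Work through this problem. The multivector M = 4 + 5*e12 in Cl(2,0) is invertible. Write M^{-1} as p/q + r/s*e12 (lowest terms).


M = 4 + 5*e12, where e12^2 = -1.
Since M commutes with its reverse ~M = a - b*e12, M * ~M = a^2 - b^2*e12^2 = a^2 + b^2.
So M^{-1} = ~M / (a^2 + b^2) = (a - b*e12)/(a^2 + b^2).
a^2 + b^2 = 16 + 25 = 41
Scalar part = 4/41 = 4/41
Bivector coeff = -5/41 = -5/41
M^{-1} = 4/41 - 5/41*e12


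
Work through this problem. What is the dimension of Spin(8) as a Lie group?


Spin(n) double-covers SO(n); both have Lie algebra so(n) of dimension n(n-1)/2.
n = 8
n(n-1) = 8 * 7 = 56
dim Spin(8) = 56/2 = 28


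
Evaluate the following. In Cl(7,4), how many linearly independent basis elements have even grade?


Even subalgebra dimension = 2^(n-1)
n = 7 + 4 = 11
2^(11 - 1) = 2^10 = 1024
Verification: sum of C(11,k) for even k = 1 + 55 + 330 + 462 + 165 + 11 = 1024
Result = 1024


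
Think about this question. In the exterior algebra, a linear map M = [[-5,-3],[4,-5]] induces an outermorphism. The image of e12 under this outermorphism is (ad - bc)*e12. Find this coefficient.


The outermorphism of a linear map f sends e1^e2 to f(e1)^f(e2).
f(e1) = -5*e1 + 4*e2
f(e2) = -3*e1 - 5*e2
f(e1) ^ f(e2) = (-5*e1 + 4*e2) ^ (-3*e1 - 5*e2)
= (-5)*(-5)*e12 + 4*(-3)*e21
= (25 - (-12))*e12
= 37*e12
Coefficient = 37


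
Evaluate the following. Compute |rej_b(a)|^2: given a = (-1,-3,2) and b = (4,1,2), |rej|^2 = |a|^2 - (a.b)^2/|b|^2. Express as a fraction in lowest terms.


|a|^2 = (-1)^2 + (-3)^2 + 2^2 = 14
|b|^2 = 4^2 + 1^2 + 2^2 = 21
a . b = (-1)*4 + (-3)*1 + 2*2 = -3
(a.b)^2 = (-3)^2 = 9
|rej|^2 = 14 - 9/21
= (294 - 9)/21
= 285/21
In lowest terms: 95/7


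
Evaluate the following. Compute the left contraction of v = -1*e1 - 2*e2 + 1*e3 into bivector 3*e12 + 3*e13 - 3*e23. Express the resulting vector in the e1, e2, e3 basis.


Left contraction v _| B = <vB>_1 (grade-1 part of the geometric product vB).
Using e1_|e12 = e2, e2_|e12 = -e1, e1_|e13 = e3, e3_|e13 = -e1, e2_|e23 = e3, e3_|e23 = -e2:
e1 coeff: -v2*b12 - v3*b13 = -(-2)*(3) - (1)*(3) = 3
e2 coeff: v1*b12 - v3*b23 = (-1)*(3) - (1)*(-3) = 0
e3 coeff: v1*b13 + v2*b23 = (-1)*(3) + (-2)*(-3) = 3
v _| B = 3*e1 + 0*e2 + 3*e3


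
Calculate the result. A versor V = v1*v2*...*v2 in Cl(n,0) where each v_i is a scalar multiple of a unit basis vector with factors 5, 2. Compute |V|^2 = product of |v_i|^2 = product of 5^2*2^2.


Each vector v_i has |v_i|^2 = s_i^2
Squared scales: 5^2 = 25, 2^2 = 4
|V|^2 = 25 * 4
= 100


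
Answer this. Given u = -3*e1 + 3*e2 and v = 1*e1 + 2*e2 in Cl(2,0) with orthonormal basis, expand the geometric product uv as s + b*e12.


Expand: (-3*e1 + 3*e2)(1*e1 + 2*e2)
= (-3)*1*e1e1 + (-3)*2*e1e2 + 3*1*e2e1 + 3*2*e2e2
Using e1^2 = e2^2 = 1, e2e1 = -e1e2:
Scalar part s = (-3)*1 + 3*2 = -3 + 6 = 3
Bivector part b = (-3)*2 - 3*1 = -6 - 3 = -9
uv = 3 - 9*e12


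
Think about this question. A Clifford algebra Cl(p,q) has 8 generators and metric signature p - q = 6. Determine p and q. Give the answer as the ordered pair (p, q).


We need p + q = 8 and p - q = 6.
Adding: 2p = 8 + 6 = 14, so p = 7.
Then q = 8 - 7 = 1.
(p, q) = (7, 1)


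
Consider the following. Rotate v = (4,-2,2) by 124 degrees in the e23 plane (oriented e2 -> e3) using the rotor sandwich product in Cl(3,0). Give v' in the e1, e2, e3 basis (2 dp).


Rotor R = cos(62deg) - sin(62deg)*e23
Rotation angle theta = 2 * 62 = 124 degrees in the e23 plane (e2 -> e3).
The component perpendicular to the plane (e1) is invariant: v'_1 = v1 = 4.00
cos(124deg) = -0.5592, sin(124deg) = 0.8290
v'_2 = v2*cos(theta) - v3*sin(theta) = -2*(-0.5592) - 2*0.8290 = -0.54
v'_3 = v2*sin(theta) + v3*cos(theta) = -2*0.8290 + 2*(-0.5592) = -2.78
v' = 4.00*e1 - 0.54*e2 - 2.78*e3


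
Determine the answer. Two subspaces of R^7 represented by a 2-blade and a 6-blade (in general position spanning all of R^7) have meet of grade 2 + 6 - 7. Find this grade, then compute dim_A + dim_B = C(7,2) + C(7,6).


Meet grade = grade(A) + grade(B) - n
= 2 + 6 - 7 = 1
C(7,2) = 21
C(7,6) = 7
dim_A + dim_B = 21 + 7 = 28


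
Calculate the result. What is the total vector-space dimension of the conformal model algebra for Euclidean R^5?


The conformal model of R^5 uses Cl(6,1): the 5 Euclidean generators plus two extra orthogonal generators e+ (e+^2 = +1) and e- (e-^2 = -1), from which the null vectors e0, einf are built.
Number of generators m = 5 + 2 = 7.
dim Cl(p,q) = 2^m = 2^7 = 128


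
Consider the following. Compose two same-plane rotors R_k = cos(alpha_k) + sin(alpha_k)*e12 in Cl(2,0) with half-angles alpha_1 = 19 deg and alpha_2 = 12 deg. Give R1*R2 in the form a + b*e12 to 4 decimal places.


Same-plane rotors commute and their half-angles add:
R1*R2 = cos(a1 + a2) + sin(a1 + a2)*e12.
a1 + a2 = 19 + 12 = 31 deg
cos(31 deg) = 0.8572
sin(31 deg) = 0.5150
R1*R2 = 0.8572 + 0.5150*e12


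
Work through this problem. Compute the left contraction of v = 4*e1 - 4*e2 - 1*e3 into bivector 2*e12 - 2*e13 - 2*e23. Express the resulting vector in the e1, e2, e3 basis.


Left contraction v _| B = <vB>_1 (grade-1 part of the geometric product vB).
Using e1_|e12 = e2, e2_|e12 = -e1, e1_|e13 = e3, e3_|e13 = -e1, e2_|e23 = e3, e3_|e23 = -e2:
e1 coeff: -v2*b12 - v3*b13 = -(-4)*(2) - (-1)*(-2) = 6
e2 coeff: v1*b12 - v3*b23 = (4)*(2) - (-1)*(-2) = 6
e3 coeff: v1*b13 + v2*b23 = (4)*(-2) + (-4)*(-2) = 0
v _| B = 6*e1 + 6*e2 + 0*e3


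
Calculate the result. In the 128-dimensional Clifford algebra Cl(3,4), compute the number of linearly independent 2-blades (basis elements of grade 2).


Number of grade-k basis blades in Cl(p,q) with n = p + q is C(n, k).
n = 3 + 4 = 7
C(7, 2) = 7! / (2! * 5!)
= 5040 / (2 * 120)
= 21


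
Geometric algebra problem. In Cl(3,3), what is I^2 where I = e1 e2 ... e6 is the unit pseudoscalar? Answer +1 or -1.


The pseudoscalar I = e1...e_n (product of all n generators) of Cl(p,q) satisfies I^2 = (-1)^(q + n(n-1)/2).
p = 3, q = 3, n = p + q = 6
n(n-1)/2 = 6 * 5 / 2 = 15
Exponent = q + n(n-1)/2 = 3 + 15 = 18
I^2 = (-1)^18 = +1


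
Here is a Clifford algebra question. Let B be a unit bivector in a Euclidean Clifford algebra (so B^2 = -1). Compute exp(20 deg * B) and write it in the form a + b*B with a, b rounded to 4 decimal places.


For a unit bivector B with B^2 = -1, the exponential series gives
e^(theta*B) = cos(theta) + sin(theta)*B (the GA analogue of Euler's formula).
theta = 20 degrees = 0.349066 rad
cos(20 deg) = 0.9397
sin(20 deg) = 0.3420
exp(theta*B) = 0.9397 + 0.3420*B


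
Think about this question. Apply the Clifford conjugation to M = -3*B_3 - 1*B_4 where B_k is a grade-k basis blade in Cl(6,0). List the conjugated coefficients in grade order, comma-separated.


Clifford conjugate sign for grade k: (-1)^(k(k+1)/2)
Grade 3: (-1)^(3*4/2) = (-1)^6 = 1, coeff -3 -> -3
Grade 4: (-1)^(4*5/2) = (-1)^10 = 1, coeff -1 -> -1
Conjugated coefficients: -3, -1


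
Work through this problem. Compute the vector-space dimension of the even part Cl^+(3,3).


Even subalgebra dimension = 2^(n-1)
n = 3 + 3 = 6
2^(6 - 1) = 2^5 = 32
Verification: sum of C(6,k) for even k = 1 + 15 + 15 + 1 = 32
Result = 32


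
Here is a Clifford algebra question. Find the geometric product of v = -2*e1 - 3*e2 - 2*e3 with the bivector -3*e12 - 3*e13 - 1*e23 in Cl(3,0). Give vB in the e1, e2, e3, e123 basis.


vB has grade-1 (vector) and grade-3 (trivector) parts: vB = (v _| B) + (v ^ B).
Vector part <vB>_1:
  e1: -v2*b12 - v3*b13 = -(-3)*(-3) - (-2)*(-3) = -15
  e2: v1*b12 - v3*b23 = (-2)*(-3) - (-2)*(-1) = 4
  e3: v1*b13 + v2*b23 = (-2)*(-3) + (-3)*(-1) = 9
Trivector part <vB>_3:
  e123: v1*b23 - v2*b13 + v3*b12 = (-2)*(-1) - (-3)*(-3) + (-2)*(-3) = -1
vB = -15*e1 + 4*e2 + 9*e3 - 1*e123


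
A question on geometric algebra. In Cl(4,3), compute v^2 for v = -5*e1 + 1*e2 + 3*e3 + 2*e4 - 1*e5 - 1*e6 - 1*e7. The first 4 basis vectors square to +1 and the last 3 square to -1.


v^2 = sum of c_i^2 * e_i^2
Positive signature terms (e_i^2 = +1): (-5)^2 + 1^2 + 3^2 + 2^2 = 39
Negative signature terms (e_j^2 = -1): (-1)^2 + (-1)^2 + (-1)^2 = 3
v^2 = 39 - 3 = 36


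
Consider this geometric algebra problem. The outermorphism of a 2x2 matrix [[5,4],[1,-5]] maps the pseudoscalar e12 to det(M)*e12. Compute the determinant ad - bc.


The outermorphism of a linear map f sends e1^e2 to f(e1)^f(e2).
f(e1) = 5*e1 + 1*e2
f(e2) = 4*e1 - 5*e2
f(e1) ^ f(e2) = (5*e1 + 1*e2) ^ (4*e1 - 5*e2)
= 5*(-5)*e12 + 1*4*e21
= (-25 - 4)*e12
= -29*e12
Coefficient = -29


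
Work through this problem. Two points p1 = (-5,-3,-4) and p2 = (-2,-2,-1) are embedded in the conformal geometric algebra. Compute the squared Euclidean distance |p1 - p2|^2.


p1 - p2 = (-3, -1, -3)
|p1 - p2|^2 = (-3)^2 + (-1)^2 + (-3)^2
= 9 + 1 + 9
= 19


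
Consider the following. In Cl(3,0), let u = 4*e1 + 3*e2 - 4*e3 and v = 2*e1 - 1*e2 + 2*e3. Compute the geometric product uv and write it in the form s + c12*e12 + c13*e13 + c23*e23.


In Cl(3,0): e_i^2 = 1, e_ie_j = -e_je_i for i != j.
Scalar part = u . v = 4*2 + 3*(-1) + (-4)*2
= 8 + (-3) + (-8) = -3
e12 coeff = 4*(-1) - 3*2 = -4 - 6 = -10
e13 coeff = 4*2 - (-4)*2 = 8 - (-8) = 16
e23 coeff = 3*2 - (-4)*(-1) = 6 - 4 = 2
uv = -3 - 10*e12 + 16*e13 + 2*e23


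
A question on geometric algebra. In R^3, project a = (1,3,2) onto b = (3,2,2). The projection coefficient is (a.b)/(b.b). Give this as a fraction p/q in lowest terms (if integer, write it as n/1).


Projection coefficient = (a . b) / (b . b)
a . b = 1*3 + 3*2 + 2*2
= 3 + 6 + 4 = 13
b . b = 3^2 + 2^2 + 2^2
= 9 + 4 + 4 = 17
Coefficient = 13/17
In lowest terms: 13/17


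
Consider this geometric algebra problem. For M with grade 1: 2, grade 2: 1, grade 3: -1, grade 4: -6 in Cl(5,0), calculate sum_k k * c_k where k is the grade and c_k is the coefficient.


Grade-weighted sum = sum of grade_k * coefficient_k
1*2 = 2
2*1 = 2
3*(-1) = -3
4*(-6) = -24
Total = 2 + 2 + (-3) + (-24) = -23


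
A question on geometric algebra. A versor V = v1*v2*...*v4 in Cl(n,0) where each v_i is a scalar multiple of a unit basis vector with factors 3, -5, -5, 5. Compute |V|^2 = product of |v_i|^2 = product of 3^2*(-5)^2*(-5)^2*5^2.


Each vector v_i has |v_i|^2 = s_i^2
Squared scales: 3^2 = 9, (-5)^2 = 25, (-5)^2 = 25, 5^2 = 25
|V|^2 = 9 * 25 * 25 * 25
= 140625


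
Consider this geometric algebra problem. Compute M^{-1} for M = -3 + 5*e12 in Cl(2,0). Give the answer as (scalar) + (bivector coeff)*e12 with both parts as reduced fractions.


M = -3 + 5*e12, where e12^2 = -1.
Since M commutes with its reverse ~M = a - b*e12, M * ~M = a^2 - b^2*e12^2 = a^2 + b^2.
So M^{-1} = ~M / (a^2 + b^2) = (a - b*e12)/(a^2 + b^2).
a^2 + b^2 = 9 + 25 = 34
Scalar part = -3/34 = -3/34
Bivector coeff = -5/34 = -5/34
M^{-1} = -3/34 - 5/34*e12


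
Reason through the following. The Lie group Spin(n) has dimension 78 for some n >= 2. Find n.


dim Spin(n) = dim so(n) = n(n-1)/2.
Solve n(n-1)/2 = 78, i.e. n^2 - n - 156 = 0.
Discriminant = 1 + 8*78 = 625
n = (1 + sqrt(625))/2 = (1 + 25)/2 = 13


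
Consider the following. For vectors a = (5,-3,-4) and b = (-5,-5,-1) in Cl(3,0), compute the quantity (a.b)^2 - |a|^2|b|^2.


a . b = 5*(-5) + (-3)*(-5) + (-4)*(-1)
= -25 + 15 + 4 = -6
|a|^2 = 5^2 + (-3)^2 + (-4)^2 = 50
|b|^2 = (-5)^2 + (-5)^2 + (-1)^2 = 51
(a.b)^2 = (-6)^2 = 36
|a|^2 * |b|^2 = 50 * 51 = 2550
Result = 36 - 2550 = -2514


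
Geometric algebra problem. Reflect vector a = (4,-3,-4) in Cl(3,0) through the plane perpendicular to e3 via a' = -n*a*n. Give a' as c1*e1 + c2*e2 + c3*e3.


Reflection formula: a' = -n*a*n, with n = e3 (unit vector, n^2 = 1).
For reflection through hyperplane perp to e3:
The component along e3 flips sign, others stay.
a = (4, -3, -4)
a' = (4, -3, 4)
a' = 4*e1 - 3*e2 + 4*e3


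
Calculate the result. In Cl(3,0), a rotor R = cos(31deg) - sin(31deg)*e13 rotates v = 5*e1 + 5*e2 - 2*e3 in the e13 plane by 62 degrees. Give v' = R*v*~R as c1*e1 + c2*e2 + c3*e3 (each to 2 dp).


Rotor R = cos(31deg) - sin(31deg)*e13
Rotation angle theta = 2 * 31 = 62 degrees in the e13 plane (e1 -> e3).
The component perpendicular to the plane (e2) is invariant: v'_2 = v2 = 5.00
cos(62deg) = 0.4695, sin(62deg) = 0.8829
v'_1 = v1*cos(theta) - v3*sin(theta) = 5*0.4695 - (-2)*0.8829 = 4.11
v'_3 = v1*sin(theta) + v3*cos(theta) = 5*0.8829 + (-2)*0.4695 = 3.48
v' = 4.11*e1 + 5.00*e2 + 3.48*e3


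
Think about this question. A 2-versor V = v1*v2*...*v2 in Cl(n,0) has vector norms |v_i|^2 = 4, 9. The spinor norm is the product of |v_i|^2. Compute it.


Spinor norm N(V) = |v1|^2 * |v2|^2 * ... * |v2|^2
= 4 * 9
Running product: 4, 36
N(V) = 36


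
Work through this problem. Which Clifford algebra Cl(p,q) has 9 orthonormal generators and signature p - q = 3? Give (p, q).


We need p + q = 9 and p - q = 3.
Adding: 2p = 9 + 3 = 12, so p = 6.
Then q = 9 - 6 = 3.
(p, q) = (6, 3)


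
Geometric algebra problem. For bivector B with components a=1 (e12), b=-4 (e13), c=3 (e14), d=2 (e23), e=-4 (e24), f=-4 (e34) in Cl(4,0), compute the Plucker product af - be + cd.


Plucker relation: af - be + cd
a*f = 1*(-4) = -4
b*e = (-4)*(-4) = 16
c*d = 3*2 = 6
af - be + cd = -4 - 16 + 6
= -14


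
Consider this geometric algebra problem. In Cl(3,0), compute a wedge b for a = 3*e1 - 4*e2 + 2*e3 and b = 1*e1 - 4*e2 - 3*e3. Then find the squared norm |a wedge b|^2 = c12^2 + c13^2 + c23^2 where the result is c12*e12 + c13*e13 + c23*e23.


a wedge b = (a1*b2 - a2*b1)*e12 + (a1*b3 - a3*b1)*e13 + (a2*b3 - a3*b2)*e23
e12 coeff: 3*(-4) - (-4)*1 = -12 - (-4) = -8
e13 coeff: 3*(-3) - 2*1 = -9 - 2 = -11
e23 coeff: (-4)*(-3) - 2*(-4) = 12 - (-8) = 20
|a wedge b|^2 = (-8)^2 + (-11)^2 + 20^2
= 64 + 121 + 400
= 585


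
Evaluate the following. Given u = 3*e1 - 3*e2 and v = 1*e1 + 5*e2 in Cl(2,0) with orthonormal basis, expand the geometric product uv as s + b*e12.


Expand: (3*e1 - 3*e2)(1*e1 + 5*e2)
= 3*1*e1e1 + 3*5*e1e2 + (-3)*1*e2e1 + (-3)*5*e2e2
Using e1^2 = e2^2 = 1, e2e1 = -e1e2:
Scalar part s = 3*1 + (-3)*5 = 3 + (-15) = -12
Bivector part b = 3*5 - (-3)*1 = 15 - (-3) = 18
uv = -12 + 18*e12


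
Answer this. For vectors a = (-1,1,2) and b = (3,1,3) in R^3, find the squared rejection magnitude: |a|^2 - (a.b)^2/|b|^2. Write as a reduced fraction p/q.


|a|^2 = (-1)^2 + 1^2 + 2^2 = 6
|b|^2 = 3^2 + 1^2 + 3^2 = 19
a . b = (-1)*3 + 1*1 + 2*3 = 4
(a.b)^2 = 4^2 = 16
|rej|^2 = 6 - 16/19
= (114 - 16)/19
= 98/19
In lowest terms: 98/19


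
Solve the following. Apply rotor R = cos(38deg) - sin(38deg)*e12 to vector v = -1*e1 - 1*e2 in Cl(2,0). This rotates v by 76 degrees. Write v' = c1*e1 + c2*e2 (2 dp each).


Rotor R = cos(38deg) - sin(38deg)*e12
Rotation angle theta = 2 * 38 = 76 degrees
v' = R*v*~R rotates v by theta.
cos(76deg) = 0.2419, sin(76deg) = 0.9703
v'_1 = -1*cos(76deg) - (-1)*sin(76deg)
= -1*0.2419 - (-1)*0.9703
= 0.73
v'_2 = -1*sin(76deg) + (-1)*cos(76deg)
= -1*0.9703 + (-1)*0.2419
= -1.21
v' = 0.73*e1 - 1.21*e2


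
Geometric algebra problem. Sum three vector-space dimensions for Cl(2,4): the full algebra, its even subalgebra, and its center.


n = 2 + 4 = 6
Total dim = 2^6 = 64
Even subalgebra dim = 2^5 = 32
n is even, so center dim = 1
Sum = 64 + 32 + 1 = 97


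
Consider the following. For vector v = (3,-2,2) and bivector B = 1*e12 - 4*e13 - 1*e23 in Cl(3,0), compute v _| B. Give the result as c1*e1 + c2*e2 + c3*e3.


Left contraction v _| B = <vB>_1 (grade-1 part of the geometric product vB).
Using e1_|e12 = e2, e2_|e12 = -e1, e1_|e13 = e3, e3_|e13 = -e1, e2_|e23 = e3, e3_|e23 = -e2:
e1 coeff: -v2*b12 - v3*b13 = -(-2)*(1) - (2)*(-4) = 10
e2 coeff: v1*b12 - v3*b23 = (3)*(1) - (2)*(-1) = 5
e3 coeff: v1*b13 + v2*b23 = (3)*(-4) + (-2)*(-1) = -10
v _| B = 10*e1 + 5*e2 - 10*e3


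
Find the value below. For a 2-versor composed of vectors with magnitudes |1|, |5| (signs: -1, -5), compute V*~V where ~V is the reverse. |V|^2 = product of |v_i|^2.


Each vector v_i has |v_i|^2 = s_i^2
Squared scales: (-1)^2 = 1, (-5)^2 = 25
|V|^2 = 1 * 25
= 25


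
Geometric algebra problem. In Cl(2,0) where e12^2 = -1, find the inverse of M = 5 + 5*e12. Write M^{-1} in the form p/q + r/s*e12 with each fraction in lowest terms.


M = 5 + 5*e12, where e12^2 = -1.
Since M commutes with its reverse ~M = a - b*e12, M * ~M = a^2 - b^2*e12^2 = a^2 + b^2.
So M^{-1} = ~M / (a^2 + b^2) = (a - b*e12)/(a^2 + b^2).
a^2 + b^2 = 25 + 25 = 50
Scalar part = 5/50 = 1/10
Bivector coeff = -5/50 = -1/10
M^{-1} = 1/10 - 1/10*e12


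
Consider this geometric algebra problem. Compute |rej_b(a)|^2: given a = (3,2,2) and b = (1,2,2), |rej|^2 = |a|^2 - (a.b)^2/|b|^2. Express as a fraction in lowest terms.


|a|^2 = 3^2 + 2^2 + 2^2 = 17
|b|^2 = 1^2 + 2^2 + 2^2 = 9
a . b = 3*1 + 2*2 + 2*2 = 11
(a.b)^2 = 11^2 = 121
|rej|^2 = 17 - 121/9
= (153 - 121)/9
= 32/9
In lowest terms: 32/9


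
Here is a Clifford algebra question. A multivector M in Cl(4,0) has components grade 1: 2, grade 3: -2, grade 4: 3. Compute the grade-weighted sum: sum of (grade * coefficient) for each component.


Grade-weighted sum = sum of grade_k * coefficient_k
1*2 = 2
3*(-2) = -6
4*3 = 12
Total = 2 + (-6) + 12 = 8


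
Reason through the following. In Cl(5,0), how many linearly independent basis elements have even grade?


Even subalgebra dimension = 2^(n-1)
n = 5 + 0 = 5
2^(5 - 1) = 2^4 = 16
Verification: sum of C(5,k) for even k = 1 + 10 + 5 = 16
Result = 16


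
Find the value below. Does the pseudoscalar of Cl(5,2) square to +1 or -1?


The pseudoscalar I = e1...e_n (product of all n generators) of Cl(p,q) satisfies I^2 = (-1)^(q + n(n-1)/2).
p = 5, q = 2, n = p + q = 7
n(n-1)/2 = 7 * 6 / 2 = 21
Exponent = q + n(n-1)/2 = 2 + 21 = 23
I^2 = (-1)^23 = -1


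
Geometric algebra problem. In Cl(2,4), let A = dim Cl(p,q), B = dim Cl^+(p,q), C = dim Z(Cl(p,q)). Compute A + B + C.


n = 2 + 4 = 6
Total dim = 2^6 = 64
Even subalgebra dim = 2^5 = 32
n is even, so center dim = 1
Sum = 64 + 32 + 1 = 97


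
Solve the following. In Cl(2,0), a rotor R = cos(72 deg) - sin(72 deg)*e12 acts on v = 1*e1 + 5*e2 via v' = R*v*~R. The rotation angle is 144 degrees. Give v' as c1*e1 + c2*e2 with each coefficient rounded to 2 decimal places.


Rotor R = cos(72deg) - sin(72deg)*e12
Rotation angle theta = 2 * 72 = 144 degrees
v' = R*v*~R rotates v by theta.
cos(144deg) = -0.8090, sin(144deg) = 0.5878
v'_1 = 1*cos(144deg) - 5*sin(144deg)
= 1*(-0.8090) - 5*0.5878
= -3.75
v'_2 = 1*sin(144deg) + 5*cos(144deg)
= 1*0.5878 + 5*(-0.8090)
= -3.46
v' = -3.75*e1 - 3.46*e2


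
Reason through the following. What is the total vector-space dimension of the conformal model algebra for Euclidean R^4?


The conformal model of R^4 uses Cl(5,1): the 4 Euclidean generators plus two extra orthogonal generators e+ (e+^2 = +1) and e- (e-^2 = -1), from which the null vectors e0, einf are built.
Number of generators m = 4 + 2 = 6.
dim Cl(p,q) = 2^m = 2^6 = 64


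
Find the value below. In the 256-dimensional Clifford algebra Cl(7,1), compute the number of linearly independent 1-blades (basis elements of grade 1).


Number of grade-k basis blades in Cl(p,q) with n = p + q is C(n, k).
n = 7 + 1 = 8
C(8, 1) = 8! / (1! * 7!)
= 40320 / (1 * 5040)
= 8


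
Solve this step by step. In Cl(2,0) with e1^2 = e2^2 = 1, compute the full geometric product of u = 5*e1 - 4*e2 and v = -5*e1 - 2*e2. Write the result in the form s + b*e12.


Expand: (5*e1 - 4*e2)(-5*e1 - 2*e2)
= 5*(-5)*e1e1 + 5*(-2)*e1e2 + (-4)*(-5)*e2e1 + (-4)*(-2)*e2e2
Using e1^2 = e2^2 = 1, e2e1 = -e1e2:
Scalar part s = 5*(-5) + (-4)*(-2) = -25 + 8 = -17
Bivector part b = 5*(-2) - (-4)*(-5) = -10 - 20 = -30
uv = -17 - 30*e12


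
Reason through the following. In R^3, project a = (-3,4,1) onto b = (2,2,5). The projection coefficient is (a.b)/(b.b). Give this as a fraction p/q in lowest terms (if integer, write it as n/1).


Projection coefficient = (a . b) / (b . b)
a . b = (-3)*2 + 4*2 + 1*5
= -6 + 8 + 5 = 7
b . b = 2^2 + 2^2 + 5^2
= 4 + 4 + 25 = 33
Coefficient = 7/33
In lowest terms: 7/33


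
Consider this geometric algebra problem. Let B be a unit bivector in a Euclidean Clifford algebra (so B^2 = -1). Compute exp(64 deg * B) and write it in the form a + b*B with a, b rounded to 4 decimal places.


For a unit bivector B with B^2 = -1, the exponential series gives
e^(theta*B) = cos(theta) + sin(theta)*B (the GA analogue of Euler's formula).
theta = 64 degrees = 1.117011 rad
cos(64 deg) = 0.4384
sin(64 deg) = 0.8988
exp(theta*B) = 0.4384 + 0.8988*B


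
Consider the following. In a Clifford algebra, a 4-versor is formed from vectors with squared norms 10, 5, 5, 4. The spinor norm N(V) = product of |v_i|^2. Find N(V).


Spinor norm N(V) = |v1|^2 * |v2|^2 * ... * |v4|^2
= 10 * 5 * 5 * 4
Running product: 10, 50, 250, 1000
N(V) = 1000


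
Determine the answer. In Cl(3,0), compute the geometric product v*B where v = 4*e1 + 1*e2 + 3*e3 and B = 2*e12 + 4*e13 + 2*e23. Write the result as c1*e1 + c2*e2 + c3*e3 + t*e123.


vB has grade-1 (vector) and grade-3 (trivector) parts: vB = (v _| B) + (v ^ B).
Vector part <vB>_1:
  e1: -v2*b12 - v3*b13 = -(1)*(2) - (3)*(4) = -14
  e2: v1*b12 - v3*b23 = (4)*(2) - (3)*(2) = 2
  e3: v1*b13 + v2*b23 = (4)*(4) + (1)*(2) = 18
Trivector part <vB>_3:
  e123: v1*b23 - v2*b13 + v3*b12 = (4)*(2) - (1)*(4) + (3)*(2) = 10
vB = -14*e1 + 2*e2 + 18*e3 + 10*e123


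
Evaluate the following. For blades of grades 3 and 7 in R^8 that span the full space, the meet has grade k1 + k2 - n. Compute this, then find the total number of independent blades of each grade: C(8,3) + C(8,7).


Meet grade = grade(A) + grade(B) - n
= 3 + 7 - 8 = 2
C(8,3) = 56
C(8,7) = 8
dim_A + dim_B = 56 + 8 = 64


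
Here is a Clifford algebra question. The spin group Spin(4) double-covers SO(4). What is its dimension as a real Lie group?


Spin(n) double-covers SO(n); both have Lie algebra so(n) of dimension n(n-1)/2.
n = 4
n(n-1) = 4 * 3 = 12
dim Spin(4) = 12/2 = 6


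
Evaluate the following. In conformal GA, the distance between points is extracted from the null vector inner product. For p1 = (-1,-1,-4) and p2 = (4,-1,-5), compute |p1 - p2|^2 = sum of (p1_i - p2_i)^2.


p1 - p2 = (-5, 0, 1)
|p1 - p2|^2 = (-5)^2 + 0^2 + 1^2
= 25 + 0 + 1
= 26


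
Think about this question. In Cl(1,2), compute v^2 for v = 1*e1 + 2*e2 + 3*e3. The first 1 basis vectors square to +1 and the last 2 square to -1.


v^2 = sum of c_i^2 * e_i^2
Positive signature terms (e_i^2 = +1): 1^2 = 1
Negative signature terms (e_j^2 = -1): 2^2 + 3^2 = 13
v^2 = 1 - 13 = -12


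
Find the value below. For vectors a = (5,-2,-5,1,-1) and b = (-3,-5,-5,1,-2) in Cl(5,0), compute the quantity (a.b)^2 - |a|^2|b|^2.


a . b = 5*(-3) + (-2)*(-5) + (-5)*(-5) + 1*1 + (-1)*(-2)
= -15 + 10 + 25 + 1 + 2 = 23
|a|^2 = 5^2 + (-2)^2 + (-5)^2 + 1^2 + (-1)^2 = 56
|b|^2 = (-3)^2 + (-5)^2 + (-5)^2 + 1^2 + (-2)^2 = 64
(a.b)^2 = 23^2 = 529
|a|^2 * |b|^2 = 56 * 64 = 3584
Result = 529 - 3584 = -3055


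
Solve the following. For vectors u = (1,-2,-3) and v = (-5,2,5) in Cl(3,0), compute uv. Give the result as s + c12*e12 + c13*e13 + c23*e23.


In Cl(3,0): e_i^2 = 1, e_ie_j = -e_je_i for i != j.
Scalar part = u . v = 1*(-5) + (-2)*2 + (-3)*5
= -5 + (-4) + (-15) = -24
e12 coeff = 1*2 - (-2)*(-5) = 2 - 10 = -8
e13 coeff = 1*5 - (-3)*(-5) = 5 - 15 = -10
e23 coeff = (-2)*5 - (-3)*2 = -10 - (-6) = -4
uv = -24 - 8*e12 - 10*e13 - 4*e23


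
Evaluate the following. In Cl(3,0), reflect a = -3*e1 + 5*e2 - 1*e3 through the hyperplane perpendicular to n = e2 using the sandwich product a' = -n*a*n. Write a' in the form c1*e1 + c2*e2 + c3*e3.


Reflection formula: a' = -n*a*n, with n = e2 (unit vector, n^2 = 1).
For reflection through hyperplane perp to e2:
The component along e2 flips sign, others stay.
a = (-3, 5, -1)
a' = (-3, -5, -1)
a' = -3*e1 - 5*e2 - 1*e3
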